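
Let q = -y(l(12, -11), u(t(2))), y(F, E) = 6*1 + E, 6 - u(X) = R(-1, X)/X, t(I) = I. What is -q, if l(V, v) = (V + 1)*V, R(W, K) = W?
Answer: 25/2 ≈ 12.500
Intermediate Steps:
l(V, v) = V*(1 + V) (l(V, v) = (1 + V)*V = V*(1 + V))
u(X) = 6 + 1/X (u(X) = 6 - (-1)/X = 6 + 1/X)
y(F, E) = 6 + E
q = -25/2 (q = -(6 + (6 + 1/2)) = -(6 + 13/2) = -1*25/2 = -25/2 ≈ -12.500)
-q = -1*(-25/2) = 25/2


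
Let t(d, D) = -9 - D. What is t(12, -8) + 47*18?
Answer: 845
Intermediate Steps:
t(12, -8) + 47*18 = (-9 - 1*(-8)) + 47*18 = (-9 + 8) + 846 = -1 + 846 = 845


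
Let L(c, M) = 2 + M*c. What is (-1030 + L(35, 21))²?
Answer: 85849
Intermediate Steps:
(-1030 + L(35, 21))² = (-1030 + (2 + 21*35))² = (-1030 + (2 + 735))² = (-1030 + 737)² = (-293)² = 85849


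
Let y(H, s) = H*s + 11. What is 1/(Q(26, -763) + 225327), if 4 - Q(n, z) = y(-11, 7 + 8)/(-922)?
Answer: 461/103877514 ≈ 4.4379e-6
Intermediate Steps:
y(H, s) = 11 + H*s
Q(n, z) = 1767/461 (Q(n, z) = 4 - (11 - 11*(7 + 8))/(-922) = 4 - (11 - 11*15)*(-1)/922 = 4 - (11 - 165)*(-1)/922 = 4 - (-154)*(-1)/922 = 4 - 1*77/461 = 4 - 77/461 = 1767/461)
1/(Q(26, -763) + 225327) = 1/(1767/461 + 225327) = 1/(103877514/461) = 461/103877514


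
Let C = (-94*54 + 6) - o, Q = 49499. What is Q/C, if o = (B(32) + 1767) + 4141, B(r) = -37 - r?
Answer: -49499/10909 ≈ -4.5374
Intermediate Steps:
o = 5839 (o = ((-37 - 1*32) + 1767) + 4141 = ((-37 - 32) + 1767) + 4141 = (-69 + 1767) + 4141 = 1698 + 4141 = 5839)
C = -10909 (C = (-94*54 + 6) - 1*5839 = (-5076 + 6) - 5839 = -5070 - 5839 = -10909)
Q/C = 49499/(-10909) = 49499*(-1/10909) = -49499/10909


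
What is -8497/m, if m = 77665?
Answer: -8497/77665 ≈ -0.10941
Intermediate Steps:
-8497/m = -8497/77665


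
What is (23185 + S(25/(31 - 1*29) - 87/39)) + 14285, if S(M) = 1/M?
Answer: 10004516/267 ≈ 37470.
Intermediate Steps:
(23185 + S(25/(31 - 1*29) - 87/39)) + 14285 = (23185 + 1/(25/(31 - 1*29) - 87/39)) + 14285 = (23185 + 1/(25/(31 - 29) - 87*1/39)) + 14285 = (23185 + 1/(25/2 - 29/13)) + 14285 = (23185 + 1/(267/26)) + 14285 = (23185 + 26/267) + 14285 = 6190421/267 + 14285 = 10004516/267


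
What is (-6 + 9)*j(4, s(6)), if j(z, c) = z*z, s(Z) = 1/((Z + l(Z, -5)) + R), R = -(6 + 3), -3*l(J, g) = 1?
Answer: 48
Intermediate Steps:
l(J, g) = -1/3 (l(J, g) = -1/3*1 = -1/3)
R = -9 (R = -1*9 = -9)
s(Z) = 1/(-28/3 + Z) (s(Z) = 1/((Z - 1/3) - 9) = 1/((-1/3 + Z) - 9) = 1/(-28/3 + Z))
j(z, c) = z**2
(-6 + 9)*j(4, s(6)) = (-6 + 9)*4**2 = 3*16 = 48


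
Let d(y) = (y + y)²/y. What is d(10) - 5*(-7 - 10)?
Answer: 125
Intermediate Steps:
d(y) = 4*y (d(y) = (2*y)²/y = (4*y²)/y = 4*y)
d(10) - 5*(-7 - 10) = 4*10 - 5*(-7 - 10) = 40 - 5*(-17) = 40 - 1*(-85) = 40 + 85 = 125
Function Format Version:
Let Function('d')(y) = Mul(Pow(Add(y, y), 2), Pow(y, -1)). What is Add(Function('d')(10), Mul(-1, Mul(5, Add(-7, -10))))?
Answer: 125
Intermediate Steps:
Function('d')(y) = Mul(4, y) (Function('d')(y) = Mul(Pow(Mul(2, y), 2), Pow(y, -1)) = Mul(Mul(4, Pow(y, 2)), Pow(y, -1)) = Mul(4, y))
Add(Function('d')(10), Mul(-1, Mul(5, Add(-7, -10)))) = Add(Mul(4, 10), Mul(-1, Mul(5, Add(-7, -10)))) = Add(40, Mul(-1, Mul(5, -17))) = Add(40, Mul(-1, -85)) = Add(40, 85) = 125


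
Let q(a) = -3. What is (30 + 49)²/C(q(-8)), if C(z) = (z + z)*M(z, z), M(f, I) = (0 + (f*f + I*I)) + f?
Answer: -6241/90 ≈ -69.344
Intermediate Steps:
M(f, I) = f + I² + f² (M(f, I) = (0 + (f² + I²)) + f = (0 + (I² + f²)) + f = (I² + f²) + f = f + I² + f²)
C(z) = 2*z*(z + 2*z²) (C(z) = (z + z)*(z + z² + z²) = (2*z)*(z + 2*z²) = 2*z*(z + 2*z²))
(30 + 49)²/C(q(-8)) = (30 + 49)²/(((-3)²*(2 + 4*(-3)))) = 79²/((9*(2 - 12))) = 6241/((9*(-10))) = 6241/(-90) = 6241*(-1/90) = -6241/90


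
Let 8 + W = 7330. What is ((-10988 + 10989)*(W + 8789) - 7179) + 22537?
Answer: 31469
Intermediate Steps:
W = 7322 (W = -8 + 7330 = 7322)
((-10988 + 10989)*(W + 8789) - 7179) + 22537 = ((-10988 + 10989)*(7322 + 8789) - 7179) + 22537 = (1*16111 - 7179) + 22537 = (16111 - 7179) + 22537 = 8932 + 22537 = 31469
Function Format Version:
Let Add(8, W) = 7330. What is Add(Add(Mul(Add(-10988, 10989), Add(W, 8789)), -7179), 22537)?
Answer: 31469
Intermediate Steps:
W = 7322 (W = Add(-8, 7330) = 7322)
Add(Add(Mul(Add(-10988, 10989), Add(W, 8789)), -7179), 22537) = Add(Add(Mul(Add(-10988, 10989), Add(7322, 8789)), -7179), 22537) = Add(Add(Mul(1, 16111), -7179), 22537) = Add(Add(16111, -7179), 22537) = Add(8932, 22537) = 31469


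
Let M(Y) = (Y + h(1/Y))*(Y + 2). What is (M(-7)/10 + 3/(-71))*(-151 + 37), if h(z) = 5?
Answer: -7752/71 ≈ -109.18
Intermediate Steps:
M(Y) = (2 + Y)*(5 + Y) (M(Y) = (Y + 5)*(Y + 2) = (5 + Y)*(2 + Y) = (2 + Y)*(5 + Y))
(M(-7)/10 + 3/(-71))*(-151 + 37) = ((10 + (-7)² + 7*(-7))/10 + 3/(-71))*(-151 + 37) = ((10 + 49 - 49)*(⅒) + 3*(-1/71))*(-114) = (10*(⅒) - 3/71)*(-114) = (1 - 3/71)*(-114) = (68/71)*(-114) = -7752/71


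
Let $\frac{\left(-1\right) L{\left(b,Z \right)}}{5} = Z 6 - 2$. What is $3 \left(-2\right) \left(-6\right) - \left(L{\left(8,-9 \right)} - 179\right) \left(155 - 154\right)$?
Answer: $-65$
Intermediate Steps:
$L{\left(b,Z \right)} = 10 - 30 Z$ ($L{\left(b,Z \right)} = - 5 \left(Z 6 - 2\right) = - 5 \left(6 Z - 2\right) = - 5 \left(-2 + 6 Z\right) = 10 - 30 Z$)
$3 \left(-2\right) \left(-6\right) - \left(L{\left(8,-9 \right)} - 179\right) \left(155 - 154\right) = 3 \left(-2\right) \left(-6\right) - \left(\left(10 - -270\right) - 179\right) \left(155 - 154\right) = \left(-6\right) \left(-6\right) - \left(\left(10 + 270\right) - 179\right) 1 = 36 - \left(280 - 179\right) 1 = 36 - 101 \cdot 1 = 36 - 101 = -65$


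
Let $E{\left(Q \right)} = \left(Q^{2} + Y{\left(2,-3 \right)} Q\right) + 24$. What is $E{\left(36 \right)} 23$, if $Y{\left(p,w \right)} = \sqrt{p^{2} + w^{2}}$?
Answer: $30360 + 828 \sqrt{13} \approx 33345.0$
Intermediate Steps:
$E{\left(Q \right)} = 24 + Q^{2} + Q \sqrt{13}$ ($E{\left(Q \right)} = \left(Q^{2} + \sqrt{2^{2} + \left(-3\right)^{2}} Q\right) + 24 = \left(Q^{2} + \sqrt{4 + 9} Q\right) + 24 = \left(Q^{2} + \sqrt{13} Q\right) + 24 = \left(Q^{2} + Q \sqrt{13}\right) + 24 = 24 + Q^{2} + Q \sqrt{13}$)
$E{\left(36 \right)} 23 = \left(24 + 36^{2} + 36 \sqrt{13}\right) 23 = \left(24 + 1296 + 36 \sqrt{13}\right) 23 = \left(1320 + 36 \sqrt{13}\right) 23 = 30360 + 828 \sqrt{13}$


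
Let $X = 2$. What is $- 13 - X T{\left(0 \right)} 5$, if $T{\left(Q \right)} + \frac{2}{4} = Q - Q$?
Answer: $-65$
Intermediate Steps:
$T{\left(Q \right)} = - \frac{1}{2}$ ($T{\left(Q \right)} = - \frac{1}{2} + \left(Q - Q\right) = - \frac{1}{2} + 0 = - \frac{1}{2}$)
$- 13 - X T{\left(0 \right)} 5 = - 13 \left(-1\right) 2 \left(- \frac{1}{2}\right) 5 = - 13 \left(\left(-2\right) \left(- \frac{1}{2}\right)\right) 5 = \left(-13\right) 1 \cdot 5 = \left(-13\right) 5 = -65$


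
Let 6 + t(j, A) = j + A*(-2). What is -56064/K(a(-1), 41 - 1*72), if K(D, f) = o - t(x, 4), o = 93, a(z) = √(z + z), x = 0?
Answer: -56064/107 ≈ -523.96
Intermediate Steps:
t(j, A) = -6 + j - 2*A (t(j, A) = -6 + (j + A*(-2)) = -6 + (j - 2*A) = -6 + j - 2*A)
a(z) = √2*√z (a(z) = √(2*z) = √2*√z)
K(D, f) = 107 (K(D, f) = 93 - (-6 + 0 - 2*4) = 93 - (-6 + 0 - 8) = 93 - 1*(-14) = 93 + 14 = 107)
-56064/K(a(-1), 41 - 1*72) = -56064/107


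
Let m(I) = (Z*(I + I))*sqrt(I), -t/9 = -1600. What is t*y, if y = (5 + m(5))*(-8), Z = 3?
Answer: -576000 - 3456000*sqrt(5) ≈ -8.3038e+6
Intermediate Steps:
t = 14400 (t = -9*(-1600) = 14400)
m(I) = 6*I**(3/2) (m(I) = (3*(I + I))*sqrt(I) = (3*(2*I))*sqrt(I) = (6*I)*sqrt(I) = 6*I**(3/2))
y = -40 - 240*sqrt(5) (y = (5 + 6*5**(3/2))*(-8) = (5 + 6*(5*sqrt(5)))*(-8) = (5 + 30*sqrt(5))*(-8) = -40 - 240*sqrt(5) ≈ -576.66)
t*y = 14400*(-40 - 240*sqrt(5)) = -576000 - 3456000*sqrt(5)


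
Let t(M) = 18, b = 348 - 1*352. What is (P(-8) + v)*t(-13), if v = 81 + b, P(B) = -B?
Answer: 1530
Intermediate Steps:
b = -4 (b = 348 - 352 = -4)
v = 77 (v = 81 - 4 = 77)
(P(-8) + v)*t(-13) = (-1*(-8) + 77)*18 = (8 + 77)*18 = 85*18 = 1530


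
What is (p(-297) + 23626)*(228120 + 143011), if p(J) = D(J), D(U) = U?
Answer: 8658115099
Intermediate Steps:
p(J) = J
(p(-297) + 23626)*(228120 + 143011) = (-297 + 23626)*(228120 + 143011) = 23329*371131 = 8658115099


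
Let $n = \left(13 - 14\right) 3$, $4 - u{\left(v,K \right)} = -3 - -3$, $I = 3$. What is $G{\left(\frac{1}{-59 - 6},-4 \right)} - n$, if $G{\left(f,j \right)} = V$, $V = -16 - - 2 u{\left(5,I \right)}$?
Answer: $-5$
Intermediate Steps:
$u{\left(v,K \right)} = 4$ ($u{\left(v,K \right)} = 4 - \left(-3 - -3\right) = 4 - \left(-3 + 3\right) = 4 - 0 = 4 + 0 = 4$)
$V = -8$ ($V = -16 - \left(-2\right) 4 = -16 - -8 = -16 + 8 = -8$)
$G{\left(f,j \right)} = -8$
$n = -3$ ($n = \left(-1\right) 3 = -3$)
$G{\left(\frac{1}{-59 - 6},-4 \right)} - n = -8 - -3 = -8 + 3 = -5$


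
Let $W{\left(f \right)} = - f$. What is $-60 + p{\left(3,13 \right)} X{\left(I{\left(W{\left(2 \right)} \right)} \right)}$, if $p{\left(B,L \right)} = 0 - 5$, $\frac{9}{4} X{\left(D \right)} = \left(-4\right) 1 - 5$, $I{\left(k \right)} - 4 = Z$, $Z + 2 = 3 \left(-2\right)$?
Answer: $-40$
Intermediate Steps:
$Z = -8$ ($Z = -2 + 3 \left(-2\right) = -2 - 6 = -8$)
$I{\left(k \right)} = -4$ ($I{\left(k \right)} = 4 - 8 = -4$)
$X{\left(D \right)} = -4$ ($X{\left(D \right)} = \frac{4 \left(\left(-4\right) 1 - 5\right)}{9} = \frac{4 \left(-4 - 5\right)}{9} = \frac{4}{9} \left(-9\right) = -4$)
$p{\left(B,L \right)} = -5$
$-60 + p{\left(3,13 \right)} X{\left(I{\left(W{\left(2 \right)} \right)} \right)} = -60 - -20 = -60 + 20 = -40$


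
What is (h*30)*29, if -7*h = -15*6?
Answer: 78300/7 ≈ 11186.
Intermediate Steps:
h = 90/7 (h = -(-15)*6/7 = -⅐*(-90) = 90/7 ≈ 12.857)
(h*30)*29 = ((90/7)*30)*29 = (2700/7)*29 = 78300/7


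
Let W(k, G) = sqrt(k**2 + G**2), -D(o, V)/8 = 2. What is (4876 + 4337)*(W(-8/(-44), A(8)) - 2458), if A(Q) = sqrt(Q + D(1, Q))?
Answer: -22645554 + 18426*I*sqrt(241)/11 ≈ -2.2646e+7 + 26004.0*I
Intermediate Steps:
D(o, V) = -16 (D(o, V) = -8*2 = -16)
A(Q) = sqrt(-16 + Q) (A(Q) = sqrt(Q - 16) = sqrt(-16 + Q))
W(k, G) = sqrt(G**2 + k**2)
(4876 + 4337)*(W(-8/(-44), A(8)) - 2458) = (4876 + 4337)*(sqrt((sqrt(-16 + 8))**2 + (-8/(-44))**2) - 2458) = 9213*(sqrt((sqrt(-8))**2 + (-8*(-1/44))**2) - 2458) = 9213*(sqrt((2*I*sqrt(2))**2 + (2/11)**2) - 2458) = 9213*(sqrt(-8 + 4/121) - 2458) = 9213*(sqrt(-964/121) - 2458) = 9213*(2*I*sqrt(241)/11 - 2458) = 9213*(-2458 + 2*I*sqrt(241)/11) = -22645554 + 18426*I*sqrt(241)/11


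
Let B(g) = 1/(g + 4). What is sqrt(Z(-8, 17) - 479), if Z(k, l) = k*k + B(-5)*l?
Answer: 12*I*sqrt(3) ≈ 20.785*I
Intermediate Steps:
B(g) = 1/(4 + g)
Z(k, l) = k**2 - l (Z(k, l) = k*k + l/(4 - 5) = k**2 + l/(-1) = k**2 - l)
sqrt(Z(-8, 17) - 479) = sqrt(((-8)**2 - 1*17) - 479) = sqrt((64 - 17) - 479) = sqrt(47 - 479) = sqrt(-432) = 12*I*sqrt(3)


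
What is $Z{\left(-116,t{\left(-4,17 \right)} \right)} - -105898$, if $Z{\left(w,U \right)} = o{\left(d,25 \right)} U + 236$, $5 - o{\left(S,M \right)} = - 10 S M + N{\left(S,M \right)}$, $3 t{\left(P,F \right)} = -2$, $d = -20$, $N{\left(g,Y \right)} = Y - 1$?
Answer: $109480$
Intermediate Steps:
$N{\left(g,Y \right)} = -1 + Y$
$t{\left(P,F \right)} = - \frac{2}{3}$ ($t{\left(P,F \right)} = \frac{1}{3} \left(-2\right) = - \frac{2}{3}$)
$o{\left(S,M \right)} = 6 - M + 10 M S$ ($o{\left(S,M \right)} = 5 - \left(- 10 S M + \left(-1 + M\right)\right) = 5 - \left(- 10 M S + \left(-1 + M\right)\right) = 5 - \left(-1 + M - 10 M S\right) = 5 + \left(1 - M + 10 M S\right) = 6 - M + 10 M S$)
$Z{\left(w,U \right)} = 236 - 5019 U$ ($Z{\left(w,U \right)} = \left(6 - 25 + 10 \cdot 25 \left(-20\right)\right) U + 236 = \left(6 - 25 - 5000\right) U + 236 = - 5019 U + 236 = 236 - 5019 U$)
$Z{\left(-116,t{\left(-4,17 \right)} \right)} - -105898 = \left(236 - -3346\right) - -105898 = \left(236 + 3346\right) + 105898 = 3582 + 105898 = 109480$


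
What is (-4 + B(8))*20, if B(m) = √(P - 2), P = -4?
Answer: -80 + 20*I*√6 ≈ -80.0 + 48.99*I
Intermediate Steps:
B(m) = I*√6 (B(m) = √(-4 - 2) = √(-6) = I*√6)
(-4 + B(8))*20 = (-4 + I*√6)*20 = -80 + 20*I*√6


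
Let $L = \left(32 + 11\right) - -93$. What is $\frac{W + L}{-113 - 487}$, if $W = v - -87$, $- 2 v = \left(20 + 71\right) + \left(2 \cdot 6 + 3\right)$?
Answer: $- \frac{17}{60} \approx -0.28333$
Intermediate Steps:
$L = 136$ ($L = 43 + 93 = 136$)
$v = -53$ ($v = - \frac{\left(20 + 71\right) + \left(2 \cdot 6 + 3\right)}{2} = - \frac{91 + \left(12 + 3\right)}{2} = - \frac{91 + 15}{2} = \left(- \frac{1}{2}\right) 106 = -53$)
$W = 34$ ($W = -53 - -87 = -53 + 87 = 34$)
$\frac{W + L}{-113 - 487} = \frac{34 + 136}{-113 - 487} = \frac{170}{-600} = 170 \left(- \frac{1}{600}\right) = - \frac{17}{60}$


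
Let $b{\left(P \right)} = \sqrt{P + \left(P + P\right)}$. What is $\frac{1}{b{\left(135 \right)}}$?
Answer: $\frac{\sqrt{5}}{45} \approx 0.04969$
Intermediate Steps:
$b{\left(P \right)} = \sqrt{3} \sqrt{P}$ ($b{\left(P \right)} = \sqrt{P + 2 P} = \sqrt{3 P} = \sqrt{3} \sqrt{P}$)
$\frac{1}{b{\left(135 \right)}} = \frac{1}{\sqrt{3} \sqrt{135}} = \frac{1}{\sqrt{3} \cdot 3 \sqrt{15}} = \frac{1}{9 \sqrt{5}} = \frac{\sqrt{5}}{45}$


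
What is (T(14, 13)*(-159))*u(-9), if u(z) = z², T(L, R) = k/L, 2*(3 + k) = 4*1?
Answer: 12879/14 ≈ 919.93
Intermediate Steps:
k = -1 (k = -3 + (4*1)/2 = -3 + (½)*4 = -3 + 2 = -1)
T(L, R) = -1/L
(T(14, 13)*(-159))*u(-9) = (-1/14*(-159))*(-9)² = (-1*1/14*(-159))*81 = -1/14*(-159)*81 = (159/14)*81 = 12879/14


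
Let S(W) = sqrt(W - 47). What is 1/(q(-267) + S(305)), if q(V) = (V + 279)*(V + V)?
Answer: -1068/6843701 - sqrt(258)/41062206 ≈ -0.00015645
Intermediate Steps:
S(W) = sqrt(-47 + W)
q(V) = 2*V*(279 + V) (q(V) = (279 + V)*(2*V) = 2*V*(279 + V))
1/(q(-267) + S(305)) = 1/(2*(-267)*(279 - 267) + sqrt(-47 + 305)) = 1/(2*(-267)*12 + sqrt(258)) = 1/(-6408 + sqrt(258))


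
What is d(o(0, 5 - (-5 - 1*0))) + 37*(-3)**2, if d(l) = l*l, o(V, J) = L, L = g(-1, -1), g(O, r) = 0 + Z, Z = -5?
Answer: 358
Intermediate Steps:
g(O, r) = -5 (g(O, r) = 0 - 5 = -5)
L = -5
o(V, J) = -5
d(l) = l**2
d(o(0, 5 - (-5 - 1*0))) + 37*(-3)**2 = (-5)**2 + 37*(-3)**2 = 25 + 37*9 = 25 + 333 = 358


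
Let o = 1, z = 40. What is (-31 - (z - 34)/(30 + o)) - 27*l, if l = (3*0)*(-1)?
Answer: -967/31 ≈ -31.194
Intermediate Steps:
l = 0 (l = 0*(-1) = 0)
(-31 - (z - 34)/(30 + o)) - 27*l = (-31 - (40 - 34)/(30 + 1)) - 27*0 = (-31 - 6/31) + 0 = -967/31 + 0 = -967/31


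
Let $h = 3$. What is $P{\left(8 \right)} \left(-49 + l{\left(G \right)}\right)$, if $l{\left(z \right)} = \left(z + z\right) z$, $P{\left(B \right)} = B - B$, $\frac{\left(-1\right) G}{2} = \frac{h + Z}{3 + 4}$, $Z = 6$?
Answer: $0$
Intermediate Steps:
$G = - \frac{18}{7}$ ($G = - 2 \frac{3 + 6}{3 + 4} = - 2 \cdot \frac{9}{7} = - 2 \cdot 9 \cdot \frac{1}{7} = \left(-2\right) \frac{9}{7} = - \frac{18}{7} \approx -2.5714$)
$P{\left(B \right)} = 0$
$l{\left(z \right)} = 2 z^{2}$ ($l{\left(z \right)} = 2 z z = 2 z^{2}$)
$P{\left(8 \right)} \left(-49 + l{\left(G \right)}\right) = 0 \left(-49 + 2 \left(- \frac{18}{7}\right)^{2}\right) = 0 \left(-49 + 2 \cdot \frac{324}{49}\right) = 0 \left(-49 + \frac{648}{49}\right) = 0 \left(- \frac{1753}{49}\right) = 0$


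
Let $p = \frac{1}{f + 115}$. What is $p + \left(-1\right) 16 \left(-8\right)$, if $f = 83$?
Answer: $\frac{25345}{198} \approx 128.01$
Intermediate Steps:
$p = \frac{1}{198}$ ($p = \frac{1}{83 + 115} = \frac{1}{198} \approx 0.0050505$)
$p + \left(-1\right) 16 \left(-8\right) = \frac{1}{198} + \left(-1\right) 16 \left(-8\right) = \frac{1}{198} - -128 = \frac{1}{198} + 128 = \frac{25345}{198}$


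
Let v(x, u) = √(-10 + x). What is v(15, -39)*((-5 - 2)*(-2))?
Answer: 14*√5 ≈ 31.305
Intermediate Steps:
v(15, -39)*((-5 - 2)*(-2)) = √(-10 + 15)*((-5 - 2)*(-2)) = √5*(-7*(-2)) = √5*14 = 14*√5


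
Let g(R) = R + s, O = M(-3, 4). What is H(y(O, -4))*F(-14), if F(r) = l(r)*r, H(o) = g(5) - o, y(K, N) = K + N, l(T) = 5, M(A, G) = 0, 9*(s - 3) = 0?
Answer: -840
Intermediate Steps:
s = 3 (s = 3 + (1/9)*0 = 3 + 0 = 3)
O = 0
g(R) = 3 + R (g(R) = R + 3 = 3 + R)
H(o) = 8 - o (H(o) = (3 + 5) - o = 8 - o)
F(r) = 5*r
H(y(O, -4))*F(-14) = (8 - (0 - 4))*(5*(-14)) = (8 - 1*(-4))*(-70) = (8 + 4)*(-70) = 12*(-70) = -840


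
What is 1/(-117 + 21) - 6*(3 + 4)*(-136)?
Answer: 548351/96 ≈ 5712.0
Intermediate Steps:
1/(-117 + 21) - 6*(3 + 4)*(-136) = 1/(-96) - 6*7*(-136) = -1/96 - 42*(-136) = -1/96 + 5712 = 548351/96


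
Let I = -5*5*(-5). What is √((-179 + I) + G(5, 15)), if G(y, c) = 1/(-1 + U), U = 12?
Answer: I*√6523/11 ≈ 7.3423*I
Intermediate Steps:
G(y, c) = 1/11 (G(y, c) = 1/(-1 + 12) = 1/11)
I = 125 (I = -25*(-5) = 125)
√((-179 + I) + G(5, 15)) = √((-179 + 125) + 1/11) = √(-54 + 1/11) = √(-593/11) = I*√6523/11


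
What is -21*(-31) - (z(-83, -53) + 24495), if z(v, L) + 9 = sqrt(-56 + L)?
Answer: -23835 - I*sqrt(109) ≈ -23835.0 - 10.44*I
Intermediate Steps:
z(v, L) = -9 + sqrt(-56 + L)
-21*(-31) - (z(-83, -53) + 24495) = -21*(-31) - ((-9 + sqrt(-56 - 53)) + 24495) = 651 - ((-9 + sqrt(-109)) + 24495) = 651 - ((-9 + I*sqrt(109)) + 24495) = 651 - (24486 + I*sqrt(109)) = 651 + (-24486 - I*sqrt(109)) = -23835 - I*sqrt(109)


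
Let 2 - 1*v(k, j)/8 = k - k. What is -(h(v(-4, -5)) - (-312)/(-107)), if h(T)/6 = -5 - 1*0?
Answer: 3522/107 ≈ 32.916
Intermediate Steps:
v(k, j) = 16 (v(k, j) = 16 - 8*(k - k) = 16 - 8*0 = 16 + 0 = 16)
h(T) = -30 (h(T) = 6*(-5 - 1*0) = 6*(-5 + 0) = 6*(-5) = -30)
-(h(v(-4, -5)) - (-312)/(-107)) = -(-30 - (-312)/(-107)) = -(-30 - (-312)*(-1)/107) = -(-30 - 1*312/107) = -(-30 - 312/107) = -1*(-3522/107) = 3522/107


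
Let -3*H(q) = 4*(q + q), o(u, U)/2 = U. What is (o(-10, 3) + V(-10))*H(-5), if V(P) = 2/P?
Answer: 232/3 ≈ 77.333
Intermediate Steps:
o(u, U) = 2*U
H(q) = -8*q/3 (H(q) = -4*(q + q)/3 = -4*2*q/3 = -8*q/3)
(o(-10, 3) + V(-10))*H(-5) = (2*3 + 2/(-10))*(-8/3*(-5)) = (6 + 2*(-⅒))*(40/3) = (6 - ⅕)*(40/3) = (29/5)*(40/3) = 232/3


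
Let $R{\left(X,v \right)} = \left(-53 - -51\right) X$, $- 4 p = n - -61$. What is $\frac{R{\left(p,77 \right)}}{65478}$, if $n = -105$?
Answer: $- \frac{11}{32739} \approx -0.00033599$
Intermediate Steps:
$p = 11$ ($p = - \frac{-105 - -61}{4} = - \frac{-105 + 61}{4} = \left(- \frac{1}{4}\right) \left(-44\right) = 11$)
$R{\left(X,v \right)} = - 2 X$ ($R{\left(X,v \right)} = \left(-53 + 51\right) X = - 2 X$)
$\frac{R{\left(p,77 \right)}}{65478} = \frac{\left(-2\right) 11}{65478} = \left(-22\right) \frac{1}{65478} = - \frac{11}{32739}$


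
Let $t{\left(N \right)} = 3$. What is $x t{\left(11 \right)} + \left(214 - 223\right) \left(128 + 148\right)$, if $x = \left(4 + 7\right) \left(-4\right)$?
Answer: $-2616$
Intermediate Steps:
$x = -44$ ($x = 11 \left(-4\right) = -44$)
$x t{\left(11 \right)} + \left(214 - 223\right) \left(128 + 148\right) = \left(-44\right) 3 + \left(214 - 223\right) \left(128 + 148\right) = -132 - 2484 = -2616$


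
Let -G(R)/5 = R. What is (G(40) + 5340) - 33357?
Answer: -28217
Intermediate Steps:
G(R) = -5*R
(G(40) + 5340) - 33357 = (-5*40 + 5340) - 33357 = (-200 + 5340) - 33357 = 5140 - 33357 = -28217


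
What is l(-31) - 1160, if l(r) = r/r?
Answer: -1159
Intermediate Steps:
l(r) = 1
l(-31) - 1160 = 1 - 1160 = -1159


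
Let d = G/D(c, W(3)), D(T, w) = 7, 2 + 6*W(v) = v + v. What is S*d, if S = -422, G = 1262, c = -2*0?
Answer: -532564/7 ≈ -76081.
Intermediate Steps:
W(v) = -⅓ + v/3 (W(v) = -⅓ + (v + v)/6 = -⅓ + (2*v)/6 = -⅓ + v/3)
c = 0
d = 1262/7 ≈ 180.29
S*d = -422*1262/7 = -532564/7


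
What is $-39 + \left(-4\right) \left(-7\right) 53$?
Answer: $1445$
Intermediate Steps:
$-39 + \left(-4\right) \left(-7\right) 53 = -39 + 28 \cdot 53 = -39 + 1484 = 1445$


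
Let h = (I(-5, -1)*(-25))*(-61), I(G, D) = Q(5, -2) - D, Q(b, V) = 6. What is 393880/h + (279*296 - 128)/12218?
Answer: 569264364/13042715 ≈ 43.646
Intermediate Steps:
I(G, D) = 6 - D
h = 10675 (h = ((6 - 1*(-1))*(-25))*(-61) = ((6 + 1)*(-25))*(-61) = (7*(-25))*(-61) = -175*(-61) = 10675)
393880/h + (279*296 - 128)/12218 = 393880/10675 + (279*296 - 128)/12218 = 393880*(1/10675) + (82584 - 128)*(1/12218) = 78776/2135 + 82456*(1/12218) = 78776/2135 + 41228/6109 = 569264364/13042715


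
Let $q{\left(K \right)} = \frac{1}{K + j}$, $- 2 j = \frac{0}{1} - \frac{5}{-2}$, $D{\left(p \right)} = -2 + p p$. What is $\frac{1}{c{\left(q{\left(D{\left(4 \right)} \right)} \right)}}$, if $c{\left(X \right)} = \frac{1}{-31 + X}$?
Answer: $- \frac{1577}{51} \approx -30.922$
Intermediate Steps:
$D{\left(p \right)} = -2 + p^{2}$
$j = - \frac{5}{4}$ ($j = - \frac{\frac{0}{1} - \frac{5}{-2}}{2} = - \frac{0 \cdot 1 - - \frac{5}{2}}{2} = - \frac{0 + \frac{5}{2}}{2} = \left(- \frac{1}{2}\right) \frac{5}{2} = - \frac{5}{4} \approx -1.25$)
$q{\left(K \right)} = \frac{1}{- \frac{5}{4} + K}$ ($q{\left(K \right)} = \frac{1}{K - \frac{5}{4}} = \frac{1}{- \frac{5}{4} + K}$)
$\frac{1}{c{\left(q{\left(D{\left(4 \right)} \right)} \right)}} = \frac{1}{\frac{1}{-31 + \frac{4}{-5 + 4 \left(-2 + 4^{2}\right)}}} = \frac{1}{\frac{1}{-31 + \frac{4}{-5 + 4 \left(-2 + 16\right)}}} = \frac{1}{\frac{1}{-31 + \frac{4}{-5 + 4 \cdot 14}}} = \frac{1}{\frac{1}{-31 + \frac{4}{-5 + 56}}} = \frac{1}{\frac{1}{-31 + \frac{4}{51}}} = \frac{1}{\frac{1}{- \frac{1577}{51}}} = \frac{1}{- \frac{51}{1577}} = - \frac{1577}{51}$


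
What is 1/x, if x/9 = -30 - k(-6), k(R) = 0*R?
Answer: -1/270 ≈ -0.0037037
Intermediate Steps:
k(R) = 0
x = -270 (x = 9*(-30 - 1*0) = 9*(-30 + 0) = 9*(-30) = -270)
1/x = 1/(-270) = -1/270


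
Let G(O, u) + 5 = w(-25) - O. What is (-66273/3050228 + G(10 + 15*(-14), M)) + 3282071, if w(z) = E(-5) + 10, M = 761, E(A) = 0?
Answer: 10011690092655/3050228 ≈ 3.2823e+6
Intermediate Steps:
w(z) = 10 (w(z) = 0 + 10 = 10)
G(O, u) = 5 - O (G(O, u) = -5 + (10 - O) = 5 - O)
(-66273/3050228 + G(10 + 15*(-14), M)) + 3282071 = (-66273/3050228 + (5 - (10 + 15*(-14)))) + 3282071 = (-66273*1/3050228 + (5 - (10 - 210))) + 3282071 = (-66273/3050228 + (5 - 1*(-200))) + 3282071 = (-66273/3050228 + (5 + 200)) + 3282071 = (-66273/3050228 + 205) + 3282071 = 625230467/3050228 + 3282071 = 10011690092655/3050228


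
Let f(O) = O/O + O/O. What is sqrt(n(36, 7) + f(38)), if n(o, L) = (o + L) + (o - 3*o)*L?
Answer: 3*I*sqrt(51) ≈ 21.424*I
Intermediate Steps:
f(O) = 2 (f(O) = 1 + 1 = 2)
n(o, L) = L + o - 2*L*o (n(o, L) = (L + o) + (-2*o)*L = (L + o) - 2*L*o = L + o - 2*L*o)
sqrt(n(36, 7) + f(38)) = sqrt((7 + 36 - 2*7*36) + 2) = sqrt((7 + 36 - 504) + 2) = sqrt(-461 + 2) = sqrt(-459) = 3*I*sqrt(51)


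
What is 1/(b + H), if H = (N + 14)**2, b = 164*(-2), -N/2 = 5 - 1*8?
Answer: 1/72 ≈ 0.013889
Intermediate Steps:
N = 6 (N = -2*(5 - 1*8) = -2*(5 - 8) = -2*(-3) = 6)
b = -328
H = 400 (H = (6 + 14)**2 = 20**2 = 400)
1/(b + H) = 1/(-328 + 400) = 1/72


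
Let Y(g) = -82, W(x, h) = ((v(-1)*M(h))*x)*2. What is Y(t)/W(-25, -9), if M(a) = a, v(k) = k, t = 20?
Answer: 41/225 ≈ 0.18222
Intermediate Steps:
W(x, h) = -2*h*x (W(x, h) = ((-h)*x)*2 = -h*x*2 = -2*h*x)
Y(t)/W(-25, -9) = -82/((-2*(-9)*(-25))) = -82/(-450) = -82*(-1/450) = 41/225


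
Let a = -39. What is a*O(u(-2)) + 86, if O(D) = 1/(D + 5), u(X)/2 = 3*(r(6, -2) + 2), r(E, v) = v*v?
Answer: 3487/41 ≈ 85.049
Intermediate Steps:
r(E, v) = v²
u(X) = 36 (u(X) = 2*(3*((-2)² + 2)) = 2*(3*(4 + 2)) = 2*(3*6) = 2*18 = 36)
O(D) = 1/(5 + D)
a*O(u(-2)) + 86 = -39/(5 + 36) + 86 = -39/41 + 86 = 3487/41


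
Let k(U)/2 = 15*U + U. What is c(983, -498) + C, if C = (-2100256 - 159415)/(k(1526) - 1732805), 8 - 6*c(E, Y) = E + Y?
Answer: -263232365/3367946 ≈ -78.158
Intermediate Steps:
k(U) = 32*U (k(U) = 2*(15*U + U) = 2*(16*U) = 32*U)
c(E, Y) = 4/3 - E/6 - Y/6 (c(E, Y) = 4/3 - (E + Y)/6 = 4/3 + (-E/6 - Y/6) = 4/3 - E/6 - Y/6)
C = 2259671/1683973 (C = (-2100256 - 159415)/(32*1526 - 1732805) = -2259671/(48832 - 1732805) = -2259671/(-1683973) = -2259671*(-1/1683973) = 2259671/1683973 ≈ 1.3419)
c(983, -498) + C = (4/3 - ⅙*983 - ⅙*(-498)) + 2259671/1683973 = (4/3 - 983/6 + 83) + 2259671/1683973 = -159/2 + 2259671/1683973 = -263232365/3367946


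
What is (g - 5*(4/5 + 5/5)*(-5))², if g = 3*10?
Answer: 5625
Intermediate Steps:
g = 30
(g - 5*(4/5 + 5/5)*(-5))² = (30 - 5*(4/5 + 5/5)*(-5))² = (30 - 5*(4*(⅕) + 5*(⅕))*(-5))² = (30 - 5*(⅘ + 1)*(-5))² = (30 - 5*9/5*(-5))² = (30 - 9*(-5))² = (30 + 45)² = 75² = 5625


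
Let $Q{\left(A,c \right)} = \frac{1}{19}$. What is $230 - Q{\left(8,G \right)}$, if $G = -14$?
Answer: $\frac{4369}{19} \approx 229.95$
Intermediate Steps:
$Q{\left(A,c \right)} = \frac{1}{19}$
$230 - Q{\left(8,G \right)} = 230 - \frac{1}{19} = \frac{4369}{19}$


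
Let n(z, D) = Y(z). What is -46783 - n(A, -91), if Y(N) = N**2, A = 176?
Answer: -77759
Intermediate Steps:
n(z, D) = z**2
-46783 - n(A, -91) = -46783 - 1*176**2 = -46783 - 1*30976 = -46783 - 30976 = -77759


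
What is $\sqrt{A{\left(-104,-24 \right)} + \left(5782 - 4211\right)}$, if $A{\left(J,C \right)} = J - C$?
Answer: $\sqrt{1491} \approx 38.613$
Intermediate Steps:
$\sqrt{A{\left(-104,-24 \right)} + \left(5782 - 4211\right)} = \sqrt{\left(-104 - -24\right) + \left(5782 - 4211\right)} = \sqrt{\left(-104 + 24\right) + \left(5782 - 4211\right)} = \sqrt{-80 + 1571} = \sqrt{1491}$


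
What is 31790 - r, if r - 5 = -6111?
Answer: 37896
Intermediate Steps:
r = -6106 (r = 5 - 6111 = -6106)
31790 - r = 31790 - 1*(-6106) = 31790 + 6106 = 37896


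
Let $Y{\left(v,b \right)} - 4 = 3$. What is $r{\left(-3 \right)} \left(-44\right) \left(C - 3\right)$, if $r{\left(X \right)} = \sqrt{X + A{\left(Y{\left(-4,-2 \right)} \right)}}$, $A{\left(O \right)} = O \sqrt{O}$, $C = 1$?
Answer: $88 \sqrt{-3 + 7 \sqrt{7}} \approx 346.68$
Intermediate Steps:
$Y{\left(v,b \right)} = 7$ ($Y{\left(v,b \right)} = 4 + 3 = 7$)
$A{\left(O \right)} = O^{\frac{3}{2}}$
$r{\left(X \right)} = \sqrt{X + 7 \sqrt{7}}$ ($r{\left(X \right)} = \sqrt{X + 7^{\frac{3}{2}}} = \sqrt{X + 7 \sqrt{7}}$)
$r{\left(-3 \right)} \left(-44\right) \left(C - 3\right) = \sqrt{-3 + 7 \sqrt{7}} \left(-44\right) \left(1 - 3\right) = - 44 \sqrt{-3 + 7 \sqrt{7}} \left(1 - 3\right) = - 44 \sqrt{-3 + 7 \sqrt{7}} \left(-2\right) = 88 \sqrt{-3 + 7 \sqrt{7}}$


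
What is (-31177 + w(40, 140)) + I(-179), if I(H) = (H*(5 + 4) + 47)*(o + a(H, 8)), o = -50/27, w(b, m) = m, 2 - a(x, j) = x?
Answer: -8403067/27 ≈ -3.1122e+5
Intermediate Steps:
a(x, j) = 2 - x
o = -50/27 (o = -50*1/27 = -50/27 ≈ -1.8519)
I(H) = (47 + 9*H)*(4/27 - H) (I(H) = (H*(5 + 4) + 47)*(-50/27 + (2 - H)) = (H*9 + 47)*(4/27 - H) = (9*H + 47)*(4/27 - H) = (47 + 9*H)*(4/27 - H))
(-31177 + w(40, 140)) + I(-179) = (-31177 + 140) + (188/27 - 9*(-179)² - 137/3*(-179)) = -31037 + (188/27 - 9*32041 + 24523/3) = -31037 + (188/27 - 288369 + 24523/3) = -31037 - 7565068/27 = -8403067/27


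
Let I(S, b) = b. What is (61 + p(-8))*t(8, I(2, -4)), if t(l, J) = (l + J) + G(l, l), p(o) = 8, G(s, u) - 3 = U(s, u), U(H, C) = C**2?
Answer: 4899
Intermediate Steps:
G(s, u) = 3 + u**2
t(l, J) = 3 + J + l + l**2 (t(l, J) = (l + J) + (3 + l**2) = (J + l) + (3 + l**2) = 3 + J + l + l**2)
(61 + p(-8))*t(8, I(2, -4)) = (61 + 8)*(3 - 4 + 8 + 8**2) = 69*(3 - 4 + 8 + 64) = 69*71 = 4899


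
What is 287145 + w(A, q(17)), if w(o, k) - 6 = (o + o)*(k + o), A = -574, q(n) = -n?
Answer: 965619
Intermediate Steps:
w(o, k) = 6 + 2*o*(k + o) (w(o, k) = 6 + (o + o)*(k + o) = 6 + (2*o)*(k + o) = 6 + 2*o*(k + o))
287145 + w(A, q(17)) = 287145 + (6 + 2*(-574)² + 2*(-1*17)*(-574)) = 287145 + (6 + 2*329476 + 2*(-17)*(-574)) = 287145 + (6 + 658952 + 19516) = 287145 + 678474 = 965619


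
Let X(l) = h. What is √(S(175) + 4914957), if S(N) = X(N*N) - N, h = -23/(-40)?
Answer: √1965913030/20 ≈ 2216.9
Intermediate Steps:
h = 23/40 (h = -23*(-1/40) = 23/40 ≈ 0.57500)
X(l) = 23/40
S(N) = 23/40 - N
√(S(175) + 4914957) = √((23/40 - 1*175) + 4914957) = √((23/40 - 175) + 4914957) = √(-6977/40 + 4914957) = √(196591303/40) = √1965913030/20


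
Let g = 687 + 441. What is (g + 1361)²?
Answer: 6195121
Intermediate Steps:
g = 1128
(g + 1361)² = (1128 + 1361)² = 2489² = 6195121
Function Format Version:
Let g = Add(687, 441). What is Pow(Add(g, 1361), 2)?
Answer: 6195121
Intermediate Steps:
g = 1128
Pow(Add(g, 1361), 2) = Pow(Add(1128, 1361), 2) = Pow(2489, 2) = 6195121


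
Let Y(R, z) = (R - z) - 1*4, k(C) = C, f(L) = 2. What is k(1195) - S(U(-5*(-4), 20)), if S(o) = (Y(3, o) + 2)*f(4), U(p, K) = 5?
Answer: 1203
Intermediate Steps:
Y(R, z) = -4 + R - z (Y(R, z) = (R - z) - 4 = -4 + R - z)
S(o) = 2 - 2*o (S(o) = ((-4 + 3 - o) + 2)*2 = ((-1 - o) + 2)*2 = (1 - o)*2 = 2 - 2*o)
k(1195) - S(U(-5*(-4), 20)) = 1195 - (2 - 2*5) = 1195 - (2 - 10) = 1195 - 1*(-8) = 1195 + 8 = 1203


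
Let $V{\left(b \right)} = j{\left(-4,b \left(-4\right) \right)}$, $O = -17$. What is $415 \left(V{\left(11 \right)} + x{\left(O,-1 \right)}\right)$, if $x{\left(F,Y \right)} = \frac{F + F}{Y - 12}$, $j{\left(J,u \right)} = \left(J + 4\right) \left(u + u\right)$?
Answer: $\frac{14110}{13} \approx 1085.4$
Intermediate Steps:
$j{\left(J,u \right)} = 2 u \left(4 + J\right)$ ($j{\left(J,u \right)} = \left(4 + J\right) 2 u = 2 u \left(4 + J\right)$)
$V{\left(b \right)} = 0$ ($V{\left(b \right)} = 2 b \left(-4\right) \left(4 - 4\right) = 2 \left(- 4 b\right) 0 = 0$)
$x{\left(F,Y \right)} = \frac{2 F}{-12 + Y}$
$415 \left(V{\left(11 \right)} + x{\left(O,-1 \right)}\right) = 415 \left(0 + 2 \left(-17\right) \frac{1}{-12 - 1}\right) = 415 \left(0 + 2 \left(-17\right) \frac{1}{-13}\right) = 415 \left(0 + 2 \left(-17\right) \left(- \frac{1}{13}\right)\right) = 415 \left(0 + \frac{34}{13}\right) = 415 \cdot \frac{34}{13} = \frac{14110}{13}$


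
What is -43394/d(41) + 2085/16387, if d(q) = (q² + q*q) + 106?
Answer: -351933349/28415058 ≈ -12.385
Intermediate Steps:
d(q) = 106 + 2*q² (d(q) = (q² + q²) + 106 = 2*q² + 106 = 106 + 2*q²)
-43394/d(41) + 2085/16387 = -43394/(106 + 2*41²) + 2085/16387 = -43394/(106 + 2*1681) + 2085*(1/16387) = -43394/(106 + 3362) + 2085/16387 = -43394/3468 + 2085/16387 = -43394*1/3468 + 2085/16387 = -21697/1734 + 2085/16387 = -351933349/28415058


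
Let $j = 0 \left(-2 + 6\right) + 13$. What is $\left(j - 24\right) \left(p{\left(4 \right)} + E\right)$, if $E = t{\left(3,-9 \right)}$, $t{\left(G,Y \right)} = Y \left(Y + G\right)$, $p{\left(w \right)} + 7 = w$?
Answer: $-561$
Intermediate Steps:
$p{\left(w \right)} = -7 + w$
$t{\left(G,Y \right)} = Y \left(G + Y\right)$
$E = 54$ ($E = - 9 \left(3 - 9\right) = \left(-9\right) \left(-6\right) = 54$)
$j = 13$ ($j = 0 \cdot 4 + 13 = 0 + 13 = 13$)
$\left(j - 24\right) \left(p{\left(4 \right)} + E\right) = \left(13 - 24\right) \left(\left(-7 + 4\right) + 54\right) = - 11 \left(-3 + 54\right) = \left(-11\right) 51 = -561$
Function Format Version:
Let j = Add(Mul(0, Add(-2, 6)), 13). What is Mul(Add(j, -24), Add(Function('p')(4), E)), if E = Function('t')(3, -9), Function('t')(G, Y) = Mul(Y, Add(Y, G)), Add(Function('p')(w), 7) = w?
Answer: -561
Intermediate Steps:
Function('p')(w) = Add(-7, w)
Function('t')(G, Y) = Mul(Y, Add(G, Y))
E = 54 (E = Mul(-9, Add(3, -9)) = Mul(-9, -6) = 54)
j = 13 (j = Add(Mul(0, 4), 13) = Add(0, 13) = 13)
Mul(Add(j, -24), Add(Function('p')(4), E)) = Mul(Add(13, -24), Add(Add(-7, 4), 54)) = Mul(-11, Add(-3, 54)) = Mul(-11, 51) = -561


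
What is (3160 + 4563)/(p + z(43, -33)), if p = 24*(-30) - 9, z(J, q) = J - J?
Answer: -7723/729 ≈ -10.594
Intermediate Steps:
z(J, q) = 0
p = -729 (p = -720 - 9 = -729)
(3160 + 4563)/(p + z(43, -33)) = (3160 + 4563)/(-729 + 0) = 7723/(-729) = 7723*(-1/729) = -7723/729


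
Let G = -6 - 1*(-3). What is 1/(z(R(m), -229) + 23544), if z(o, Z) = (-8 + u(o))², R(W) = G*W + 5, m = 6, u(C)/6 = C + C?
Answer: 1/50440 ≈ 1.9826e-5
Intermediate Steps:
G = -3 (G = -6 + 3 = -3)
u(C) = 12*C (u(C) = 6*(C + C) = 6*(2*C) = 12*C)
R(W) = 5 - 3*W (R(W) = -3*W + 5 = 5 - 3*W)
z(o, Z) = (-8 + 12*o)²
1/(z(R(m), -229) + 23544) = 1/(16*(-2 + 3*(5 - 3*6))² + 23544) = 1/(16*(-2 + 3*(5 - 18))² + 23544) = 1/(16*(-2 + 3*(-13))² + 23544) = 1/(16*(-2 - 39)² + 23544) = 1/(16*(-41)² + 23544) = 1/(16*1681 + 23544) = 1/(26896 + 23544) = 1/50440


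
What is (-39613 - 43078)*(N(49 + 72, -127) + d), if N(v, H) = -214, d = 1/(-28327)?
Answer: 501271105489/28327 ≈ 1.7696e+7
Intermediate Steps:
d = -1/28327 ≈ -3.5302e-5
(-39613 - 43078)*(N(49 + 72, -127) + d) = (-39613 - 43078)*(-214 - 1/28327) = -82691*(-6061979/28327) = 501271105489/28327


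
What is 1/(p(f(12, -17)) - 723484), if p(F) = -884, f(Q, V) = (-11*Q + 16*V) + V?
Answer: -1/724368 ≈ -1.3805e-6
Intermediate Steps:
f(Q, V) = -11*Q + 17*V
1/(p(f(12, -17)) - 723484) = 1/(-884 - 723484) = 1/(-724368) = -1/724368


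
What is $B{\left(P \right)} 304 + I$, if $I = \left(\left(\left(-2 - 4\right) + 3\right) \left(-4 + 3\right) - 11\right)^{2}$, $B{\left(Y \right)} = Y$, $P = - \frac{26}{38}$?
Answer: $-144$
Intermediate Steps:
$P = - \frac{13}{19}$ ($P = \left(-26\right) \frac{1}{38} = - \frac{13}{19} \approx -0.68421$)
$I = 64$ ($I = \left(\left(-6 + 3\right) \left(-1\right) - 11\right)^{2} = \left(\left(-3\right) \left(-1\right) - 11\right)^{2} = \left(3 - 11\right)^{2} = \left(-8\right)^{2} = 64$)
$B{\left(P \right)} 304 + I = \left(- \frac{13}{19}\right) 304 + 64 = -208 + 64 = -144$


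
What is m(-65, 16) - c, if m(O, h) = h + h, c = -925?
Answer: 957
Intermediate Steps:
m(O, h) = 2*h
m(-65, 16) - c = 2*16 - 1*(-925) = 32 + 925 = 957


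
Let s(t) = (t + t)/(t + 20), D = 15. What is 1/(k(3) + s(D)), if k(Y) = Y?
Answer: 7/27 ≈ 0.25926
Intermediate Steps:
s(t) = 2*t/(20 + t) (s(t) = (2*t)/(20 + t) = 2*t/(20 + t))
1/(k(3) + s(D)) = 1/(3 + 2*15/(20 + 15)) = 1/(3 + 2*15/35) = 1/(3 + 2*15*(1/35)) = 1/(3 + 6/7) = 1/(27/7) = 7/27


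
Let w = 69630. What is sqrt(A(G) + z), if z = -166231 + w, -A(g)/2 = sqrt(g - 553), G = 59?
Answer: sqrt(-96601 - 2*I*sqrt(494)) ≈ 0.0715 - 310.81*I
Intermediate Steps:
A(g) = -2*sqrt(-553 + g) (A(g) = -2*sqrt(g - 553) = -2*sqrt(-553 + g))
z = -96601 (z = -166231 + 69630 = -96601)
sqrt(A(G) + z) = sqrt(-2*sqrt(-553 + 59) - 96601) = sqrt(-2*I*sqrt(494) - 96601) = sqrt(-96601 - 2*I*sqrt(494))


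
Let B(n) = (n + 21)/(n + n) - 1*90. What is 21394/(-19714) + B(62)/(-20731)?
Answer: -27388992879/25338837908 ≈ -1.0809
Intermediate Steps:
B(n) = -90 + (21 + n)/(2*n) (B(n) = (21 + n)/((2*n)) - 90 = (21 + n)*(1/(2*n)) - 90 = (21 + n)/(2*n) - 90 = -90 + (21 + n)/(2*n))
21394/(-19714) + B(62)/(-20731) = 21394/(-19714) + ((½)*(21 - 179*62)/62)/(-20731) = 21394*(-1/19714) + ((½)*(1/62)*(21 - 11098))*(-1/20731) = -10697/9857 + ((½)*(1/62)*(-11077))*(-1/20731) = -10697/9857 - 11077/124*(-1/20731) = -10697/9857 + 11077/2570644 = -27388992879/25338837908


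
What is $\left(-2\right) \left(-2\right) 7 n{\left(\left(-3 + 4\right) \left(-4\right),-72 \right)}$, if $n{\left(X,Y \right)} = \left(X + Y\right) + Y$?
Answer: $-4144$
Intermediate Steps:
$n{\left(X,Y \right)} = X + 2 Y$
$\left(-2\right) \left(-2\right) 7 n{\left(\left(-3 + 4\right) \left(-4\right),-72 \right)} = \left(-2\right) \left(-2\right) 7 \left(\left(-3 + 4\right) \left(-4\right) + 2 \left(-72\right)\right) = 4 \cdot 7 \left(1 \left(-4\right) - 144\right) = 28 \left(-4 - 144\right) = 28 \left(-148\right) = -4144$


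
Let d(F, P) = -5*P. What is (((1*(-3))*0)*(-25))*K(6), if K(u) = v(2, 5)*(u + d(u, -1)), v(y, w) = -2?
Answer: 0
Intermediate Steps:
K(u) = -10 - 2*u (K(u) = -2*(u - 5*(-1)) = -2*(u + 5) = -2*(5 + u) = -10 - 2*u)
(((1*(-3))*0)*(-25))*K(6) = (((1*(-3))*0)*(-25))*(-10 - 2*6) = (-3*0*(-25))*(-10 - 12) = (0*(-25))*(-22) = 0*(-22) = 0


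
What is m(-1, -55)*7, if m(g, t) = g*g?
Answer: 7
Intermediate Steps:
m(g, t) = g**2
m(-1, -55)*7 = (-1)**2*7 = 1*7 = 7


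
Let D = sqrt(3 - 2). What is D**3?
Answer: 1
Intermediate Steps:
D = 1 (D = sqrt(1) = 1)
D**3 = 1**3 = 1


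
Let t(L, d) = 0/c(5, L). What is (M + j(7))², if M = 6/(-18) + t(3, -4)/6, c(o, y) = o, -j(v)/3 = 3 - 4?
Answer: 64/9 ≈ 7.1111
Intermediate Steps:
j(v) = 3 (j(v) = -3*(3 - 4) = -3*(-1) = 3)
t(L, d) = 0 (t(L, d) = 0/5 = 0*(⅕) = 0)
M = -⅓ (M = 6/(-18) + 0/6 = 6*(-1/18) + 0*(⅙) = -⅓ + 0 = -⅓ ≈ -0.33333)
(M + j(7))² = (-⅓ + 3)² = (8/3)² = 64/9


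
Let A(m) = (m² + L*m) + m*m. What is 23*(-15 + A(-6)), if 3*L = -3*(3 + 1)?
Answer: 1863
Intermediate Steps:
L = -4 (L = (-3*(3 + 1))/3 = (-3*4)/3 = (⅓)*(-12) = -4)
A(m) = -4*m + 2*m² (A(m) = (m² - 4*m) + m*m = (m² - 4*m) + m² = -4*m + 2*m²)
23*(-15 + A(-6)) = 23*(-15 + 2*(-6)*(-2 - 6)) = 23*(-15 + 2*(-6)*(-8)) = 23*(-15 + 96) = 23*81 = 1863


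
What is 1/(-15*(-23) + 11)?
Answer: 1/356 ≈ 0.0028090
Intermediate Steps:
1/(-15*(-23) + 11) = 1/(345 + 11) = 1/356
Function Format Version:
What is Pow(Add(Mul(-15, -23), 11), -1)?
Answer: Rational(1, 356) ≈ 0.0028090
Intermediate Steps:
Pow(Add(Mul(-15, -23), 11), -1) = Pow(Add(345, 11), -1) = Pow(356, -1) = Rational(1, 356)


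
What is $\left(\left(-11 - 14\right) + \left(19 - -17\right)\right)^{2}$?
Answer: $121$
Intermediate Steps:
$\left(\left(-11 - 14\right) + \left(19 - -17\right)\right)^{2} = \left(-25 + \left(19 + 17\right)\right)^{2} = \left(-25 + 36\right)^{2} = 11^{2} = 121$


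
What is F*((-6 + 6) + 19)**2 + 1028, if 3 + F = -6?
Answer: -2221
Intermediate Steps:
F = -9 (F = -3 - 6 = -9)
F*((-6 + 6) + 19)**2 + 1028 = -9*((-6 + 6) + 19)**2 + 1028 = -9*(0 + 19)**2 + 1028 = -9*19**2 + 1028 = -9*361 + 1028 = -3249 + 1028 = -2221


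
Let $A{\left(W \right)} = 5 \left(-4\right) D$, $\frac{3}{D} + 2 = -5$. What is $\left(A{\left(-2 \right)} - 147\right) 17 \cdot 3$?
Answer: $- \frac{49419}{7} \approx -7059.9$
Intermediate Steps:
$D = - \frac{3}{7}$ ($D = \frac{3}{-2 - 5} = \frac{3}{-7} = 3 \left(- \frac{1}{7}\right) = - \frac{3}{7} \approx -0.42857$)
$A{\left(W \right)} = \frac{60}{7}$ ($A{\left(W \right)} = 5 \left(-4\right) \left(- \frac{3}{7}\right) = \left(-20\right) \left(- \frac{3}{7}\right) = \frac{60}{7}$)
$\left(A{\left(-2 \right)} - 147\right) 17 \cdot 3 = \left(\frac{60}{7} - 147\right) 17 \cdot 3 = \left(- \frac{969}{7}\right) 51 = - \frac{49419}{7}$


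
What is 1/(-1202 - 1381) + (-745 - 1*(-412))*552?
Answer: -474796729/2583 ≈ -1.8382e+5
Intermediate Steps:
1/(-1202 - 1381) + (-745 - 1*(-412))*552 = 1/(-2583) + (-745 + 412)*552 = -1/2583 - 333*552 = -1/2583 - 183816 = -474796729/2583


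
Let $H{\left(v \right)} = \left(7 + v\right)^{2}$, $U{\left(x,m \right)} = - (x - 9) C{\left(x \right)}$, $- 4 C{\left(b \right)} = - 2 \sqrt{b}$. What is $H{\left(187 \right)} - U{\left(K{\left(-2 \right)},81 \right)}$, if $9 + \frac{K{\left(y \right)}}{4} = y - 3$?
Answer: $37636 - 65 i \sqrt{14} \approx 37636.0 - 243.21 i$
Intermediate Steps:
$C{\left(b \right)} = \frac{\sqrt{b}}{2}$ ($C{\left(b \right)} = - \frac{\left(-2\right) \sqrt{b}}{4} = \frac{\sqrt{b}}{2}$)
$K{\left(y \right)} = -48 + 4 y$ ($K{\left(y \right)} = -36 + 4 \left(y - 3\right) = -36 + 4 \left(-3 + y\right) = -36 + \left(-12 + 4 y\right) = -48 + 4 y$)
$U{\left(x,m \right)} = \frac{\sqrt{x} \left(9 - x\right)}{2}$ ($U{\left(x,m \right)} = - (x - 9) \frac{\sqrt{x}}{2} = - (-9 + x) \frac{\sqrt{x}}{2} = \left(9 - x\right) \frac{\sqrt{x}}{2} = \frac{\sqrt{x} \left(9 - x\right)}{2}$)
$H{\left(187 \right)} - U{\left(K{\left(-2 \right)},81 \right)} = \left(7 + 187\right)^{2} - \frac{\sqrt{-48 + 4 \left(-2\right)} \left(9 - \left(-48 + 4 \left(-2\right)\right)\right)}{2} = 194^{2} - \frac{\sqrt{-48 - 8} \left(9 - \left(-48 - 8\right)\right)}{2} = 37636 - \frac{\sqrt{-56} \left(9 - -56\right)}{2} = 37636 - \frac{2 i \sqrt{14} \left(9 + 56\right)}{2} = 37636 - \frac{1}{2} \cdot 2 i \sqrt{14} \cdot 65 = 37636 - 65 i \sqrt{14}$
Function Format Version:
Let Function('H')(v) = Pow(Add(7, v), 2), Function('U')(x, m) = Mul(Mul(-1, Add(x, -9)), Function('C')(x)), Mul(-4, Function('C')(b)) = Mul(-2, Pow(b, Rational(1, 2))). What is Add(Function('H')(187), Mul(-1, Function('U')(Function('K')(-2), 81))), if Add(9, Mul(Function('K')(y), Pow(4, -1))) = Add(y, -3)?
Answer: Add(37636, Mul(-65, I, Pow(14, Rational(1, 2)))) ≈ Add(37636., Mul(-243.21, I))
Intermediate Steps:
Function('C')(b) = Mul(Rational(1, 2), Pow(b, Rational(1, 2))) (Function('C')(b) = Mul(Rational(-1, 4), Mul(-2, Pow(b, Rational(1, 2)))) = Mul(Rational(1, 2), Pow(b, Rational(1, 2))))
Function('K')(y) = Add(-48, Mul(4, y)) (Function('K')(y) = Add(-36, Mul(4, Add(y, -3))) = Add(-36, Mul(4, Add(-3, y))) = Add(-36, Add(-12, Mul(4, y))) = Add(-48, Mul(4, y)))
Function('U')(x, m) = Mul(Rational(1, 2), Pow(x, Rational(1, 2)), Add(9, Mul(-1, x))) (Function('U')(x, m) = Mul(Mul(-1, Add(x, -9)), Mul(Rational(1, 2), Pow(x, Rational(1, 2)))) = Mul(Mul(-1, Add(-9, x)), Mul(Rational(1, 2), Pow(x, Rational(1, 2)))) = Mul(Add(9, Mul(-1, x)), Mul(Rational(1, 2), Pow(x, Rational(1, 2)))) = Mul(Rational(1, 2), Pow(x, Rational(1, 2)), Add(9, Mul(-1, x))))
Add(Function('H')(187), Mul(-1, Function('U')(Function('K')(-2), 81))) = Add(Pow(Add(7, 187), 2), Mul(-1, Mul(Rational(1, 2), Pow(Add(-48, Mul(4, -2)), Rational(1, 2)), Add(9, Mul(-1, Add(-48, Mul(4, -2))))))) = Add(Pow(194, 2), Mul(-1, Mul(Rational(1, 2), Pow(Add(-48, -8), Rational(1, 2)), Add(9, Mul(-1, Add(-48, -8)))))) = Add(37636, Mul(-1, Mul(Rational(1, 2), Pow(-56, Rational(1, 2)), Add(9, Mul(-1, -56))))) = Add(37636, Mul(-1, Mul(Rational(1, 2), Mul(2, I, Pow(14, Rational(1, 2))), Add(9, 56)))) = Add(37636, Mul(-1, Mul(Rational(1, 2), Mul(2, I, Pow(14, Rational(1, 2))), 65))) = Add(37636, Mul(-1, Mul(65, I, Pow(14, Rational(1, 2))))) = Add(37636, Mul(-65, I, Pow(14, Rational(1, 2))))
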